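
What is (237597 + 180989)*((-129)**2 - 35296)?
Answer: -7808721830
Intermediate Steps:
(237597 + 180989)*((-129)**2 - 35296) = 418586*(16641 - 35296) = 418586*(-18655) = -7808721830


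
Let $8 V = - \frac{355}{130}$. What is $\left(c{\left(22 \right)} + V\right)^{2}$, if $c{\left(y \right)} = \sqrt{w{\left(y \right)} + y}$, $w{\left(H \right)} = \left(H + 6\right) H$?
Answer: $\frac{27607473}{43264} - \frac{71 \sqrt{638}}{104} \approx 620.87$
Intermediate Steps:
$w{\left(H \right)} = H \left(6 + H\right)$ ($w{\left(H \right)} = \left(6 + H\right) H = H \left(6 + H\right)$)
$V = - \frac{71}{208}$ ($V = \frac{\left(-355\right) \frac{1}{130}}{8} = \frac{1}{8} \left(- \frac{71}{26}\right) = - \frac{71}{208} \approx -0.34135$)
$c{\left(y \right)} = \sqrt{y + y \left(6 + y\right)}$ ($c{\left(y \right)} = \sqrt{y \left(6 + y\right) + y} = \sqrt{y + y \left(6 + y\right)}$)
$\left(c{\left(22 \right)} + V\right)^{2} = \left(\sqrt{22 \left(7 + 22\right)} - \frac{71}{208}\right)^{2} = \left(\sqrt{22 \cdot 29} - \frac{71}{208}\right)^{2} = \left(\sqrt{638} - \frac{71}{208}\right)^{2} = \left(- \frac{71}{208} + \sqrt{638}\right)^{2}$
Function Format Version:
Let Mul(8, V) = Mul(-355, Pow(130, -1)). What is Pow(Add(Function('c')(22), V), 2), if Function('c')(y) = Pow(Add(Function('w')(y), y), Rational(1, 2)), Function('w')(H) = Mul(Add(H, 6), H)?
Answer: Add(Rational(27607473, 43264), Mul(Rational(-71, 104), Pow(638, Rational(1, 2)))) ≈ 620.87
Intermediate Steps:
Function('w')(H) = Mul(H, Add(6, H)) (Function('w')(H) = Mul(Add(6, H), H) = Mul(H, Add(6, H)))
V = Rational(-71, 208) (V = Mul(Rational(1, 8), Mul(-355, Pow(130, -1))) = Mul(Rational(1, 8), Mul(-355, Rational(1, 130))) = Mul(Rational(1, 8), Rational(-71, 26)) = Rational(-71, 208) ≈ -0.34135)
Function('c')(y) = Pow(Add(y, Mul(y, Add(6, y))), Rational(1, 2)) (Function('c')(y) = Pow(Add(Mul(y, Add(6, y)), y), Rational(1, 2)) = Pow(Add(y, Mul(y, Add(6, y))), Rational(1, 2)))
Pow(Add(Function('c')(22), V), 2) = Pow(Add(Pow(Mul(22, Add(7, 22)), Rational(1, 2)), Rational(-71, 208)), 2) = Pow(Add(Pow(Mul(22, 29), Rational(1, 2)), Rational(-71, 208)), 2) = Pow(Add(Pow(638, Rational(1, 2)), Rational(-71, 208)), 2) = Pow(Add(Rational(-71, 208), Pow(638, Rational(1, 2))), 2)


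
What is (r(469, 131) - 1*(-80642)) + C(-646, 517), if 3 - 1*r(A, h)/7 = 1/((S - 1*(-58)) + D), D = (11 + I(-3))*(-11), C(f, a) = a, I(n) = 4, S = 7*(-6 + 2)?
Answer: 10959307/135 ≈ 81180.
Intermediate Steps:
S = -28 (S = 7*(-4) = -28)
D = -165 (D = (11 + 4)*(-11) = 15*(-11) = -165)
r(A, h) = 2842/135 (r(A, h) = 21 - 7/((-28 - 1*(-58)) - 165) = 21 - 7/((-28 + 58) - 165) = 21 - 7/(30 - 165) = 21 - 7/(-135) = 21 - 7*(-1/135) = 21 + 7/135 = 2842/135)
(r(469, 131) - 1*(-80642)) + C(-646, 517) = (2842/135 - 1*(-80642)) + 517 = (2842/135 + 80642) + 517 = 10889512/135 + 517 = 10959307/135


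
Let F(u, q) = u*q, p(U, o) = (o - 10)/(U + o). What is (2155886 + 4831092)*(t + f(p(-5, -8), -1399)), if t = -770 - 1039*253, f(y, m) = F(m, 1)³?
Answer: -19133055565599608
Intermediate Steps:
p(U, o) = (-10 + o)/(U + o)
F(u, q) = q*u
f(y, m) = m³ (f(y, m) = (1*m)³ = m³)
t = -263637 (t = -770 - 262867 = -263637)
(2155886 + 4831092)*(t + f(p(-5, -8), -1399)) = (2155886 + 4831092)*(-263637 + (-1399)³) = 6986978*(-263637 - 2738124199) = 6986978*(-2738387836) = -19133055565599608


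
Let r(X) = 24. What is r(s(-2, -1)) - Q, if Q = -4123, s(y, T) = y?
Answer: 4147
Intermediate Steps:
r(s(-2, -1)) - Q = 24 - 1*(-4123) = 24 + 4123 = 4147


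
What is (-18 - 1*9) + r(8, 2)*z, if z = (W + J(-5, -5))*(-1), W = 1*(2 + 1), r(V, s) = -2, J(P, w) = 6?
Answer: -9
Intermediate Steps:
W = 3 (W = 1*3 = 3)
z = -9 (z = (3 + 6)*(-1) = 9*(-1) = -9)
(-18 - 1*9) + r(8, 2)*z = (-18 - 1*9) - 2*(-9) = (-18 - 9) + 18 = -27 + 18 = -9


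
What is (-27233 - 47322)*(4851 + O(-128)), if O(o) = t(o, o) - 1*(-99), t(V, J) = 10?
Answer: -369792800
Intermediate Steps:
O(o) = 109 (O(o) = 10 - 1*(-99) = 10 + 99 = 109)
(-27233 - 47322)*(4851 + O(-128)) = (-27233 - 47322)*(4851 + 109) = -74555*4960 = -369792800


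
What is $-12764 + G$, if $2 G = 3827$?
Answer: $- \frac{21701}{2} \approx -10851.0$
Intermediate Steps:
$G = \frac{3827}{2}$ ($G = \frac{1}{2} \cdot 3827 = \frac{3827}{2} \approx 1913.5$)
$-12764 + G = -12764 + \frac{3827}{2} = - \frac{21701}{2}$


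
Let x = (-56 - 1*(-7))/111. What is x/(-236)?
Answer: 49/26196 ≈ 0.0018705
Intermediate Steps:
x = -49/111 (x = (-56 + 7)*(1/111) = -49*1/111 = -49/111 ≈ -0.44144)
x/(-236) = -49/111/(-236) = -1/236*(-49/111) = 49/26196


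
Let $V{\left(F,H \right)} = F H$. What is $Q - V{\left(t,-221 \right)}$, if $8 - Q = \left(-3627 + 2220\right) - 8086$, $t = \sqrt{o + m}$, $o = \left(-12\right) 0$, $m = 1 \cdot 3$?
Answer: $9501 + 221 \sqrt{3} \approx 9883.8$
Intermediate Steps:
$m = 3$
$o = 0$
$t = \sqrt{3}$ ($t = \sqrt{0 + 3} = \sqrt{3} \approx 1.732$)
$Q = 9501$ ($Q = 8 - \left(\left(-3627 + 2220\right) - 8086\right) = 8 - \left(-1407 - 8086\right) = 8 - -9493 = 8 + 9493 = 9501$)
$Q - V{\left(t,-221 \right)} = 9501 - \sqrt{3} \left(-221\right) = 9501 - - 221 \sqrt{3} = 9501 + 221 \sqrt{3}$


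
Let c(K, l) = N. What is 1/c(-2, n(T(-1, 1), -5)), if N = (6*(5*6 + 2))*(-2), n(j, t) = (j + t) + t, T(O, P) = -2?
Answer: -1/384 ≈ -0.0026042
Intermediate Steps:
n(j, t) = j + 2*t
N = -384 (N = (6*(30 + 2))*(-2) = (6*32)*(-2) = 192*(-2) = -384)
c(K, l) = -384
1/c(-2, n(T(-1, 1), -5)) = 1/(-384) = -1/384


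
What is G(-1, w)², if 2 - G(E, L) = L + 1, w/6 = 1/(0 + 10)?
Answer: 4/25 ≈ 0.16000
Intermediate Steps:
w = ⅗ (w = 6/(0 + 10) = 6/10 = 6*(⅒) = ⅗ ≈ 0.60000)
G(E, L) = 1 - L (G(E, L) = 2 - (L + 1) = 2 - (1 + L) = 2 + (-1 - L) = 1 - L)
G(-1, w)² = (1 - 1*⅗)² = (1 - ⅗)² = (⅖)² = 4/25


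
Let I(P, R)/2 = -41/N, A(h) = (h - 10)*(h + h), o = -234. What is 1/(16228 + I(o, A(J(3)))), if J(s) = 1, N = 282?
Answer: 141/2288107 ≈ 6.1623e-5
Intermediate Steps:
A(h) = 2*h*(-10 + h) (A(h) = (-10 + h)*(2*h) = 2*h*(-10 + h))
I(P, R) = -41/141 (I(P, R) = 2*(-41/282) = -41/141)
1/(16228 + I(o, A(J(3)))) = 1/(16228 - 41/141) = 1/(2288107/141) = 141/2288107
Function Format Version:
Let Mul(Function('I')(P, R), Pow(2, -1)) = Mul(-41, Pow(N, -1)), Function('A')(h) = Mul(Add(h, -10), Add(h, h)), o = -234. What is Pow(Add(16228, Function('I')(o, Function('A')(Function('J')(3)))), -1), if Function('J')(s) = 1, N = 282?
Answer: Rational(141, 2288107) ≈ 6.1623e-5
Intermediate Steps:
Function('A')(h) = Mul(2, h, Add(-10, h)) (Function('A')(h) = Mul(Add(-10, h), Mul(2, h)) = Mul(2, h, Add(-10, h)))
Function('I')(P, R) = Rational(-41, 141) (Function('I')(P, R) = Mul(2, Mul(-41, Pow(282, -1))) = Mul(2, Mul(-41, Rational(1, 282))) = Mul(2, Rational(-41, 282)) = Rational(-41, 141))
Pow(Add(16228, Function('I')(o, Function('A')(Function('J')(3)))), -1) = Pow(Add(16228, Rational(-41, 141)), -1) = Pow(Rational(2288107, 141), -1) = Rational(141, 2288107)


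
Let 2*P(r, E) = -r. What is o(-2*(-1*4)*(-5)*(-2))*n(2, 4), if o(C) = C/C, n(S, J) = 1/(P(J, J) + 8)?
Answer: 1/6 ≈ 0.16667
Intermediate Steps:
P(r, E) = -r/2 (P(r, E) = (-r)/2 = -r/2)
n(S, J) = 1/(8 - J/2) (n(S, J) = 1/(-J/2 + 8) = 1/(8 - J/2))
o(C) = 1
o(-2*(-1*4)*(-5)*(-2))*n(2, 4) = 1*(-2/(-16 + 4)) = 1*(-2/(-12)) = 1*(-2*(-1/12)) = 1*(1/6) = 1/6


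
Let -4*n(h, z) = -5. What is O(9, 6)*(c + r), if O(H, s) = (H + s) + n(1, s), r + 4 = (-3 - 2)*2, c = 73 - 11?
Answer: 780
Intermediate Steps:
c = 62
r = -14 (r = -4 + (-3 - 2)*2 = -4 - 5*2 = -4 - 10 = -14)
n(h, z) = 5/4 (n(h, z) = -¼*(-5) = 5/4)
O(H, s) = 5/4 + H + s (O(H, s) = (H + s) + 5/4 = 5/4 + H + s)
O(9, 6)*(c + r) = (5/4 + 9 + 6)*(62 - 14) = (65/4)*48 = 780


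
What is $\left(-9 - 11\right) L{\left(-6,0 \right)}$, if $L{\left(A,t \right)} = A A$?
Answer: $-720$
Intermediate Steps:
$L{\left(A,t \right)} = A^{2}$
$\left(-9 - 11\right) L{\left(-6,0 \right)} = \left(-9 - 11\right) \left(-6\right)^{2} = \left(-20\right) 36 = -720$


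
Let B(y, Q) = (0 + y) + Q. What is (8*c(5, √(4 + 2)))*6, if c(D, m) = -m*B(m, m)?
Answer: -576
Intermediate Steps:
B(y, Q) = Q + y (B(y, Q) = y + Q = Q + y)
c(D, m) = -2*m² (c(D, m) = -m*(m + m) = -m*2*m = -2*m²)
(8*c(5, √(4 + 2)))*6 = (8*(-2*(√(4 + 2))²))*6 = (8*(-2*(√6)²))*6 = (8*(-2*6))*6 = (8*(-12))*6 = -96*6 = -576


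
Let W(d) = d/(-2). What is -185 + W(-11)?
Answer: -359/2 ≈ -179.50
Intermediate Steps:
W(d) = -d/2 (W(d) = d*(-½) = -d/2)
-185 + W(-11) = -185 - ½*(-11) = -185 + 11/2 = -359/2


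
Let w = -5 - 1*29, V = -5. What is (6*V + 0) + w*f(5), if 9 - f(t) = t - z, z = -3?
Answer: -64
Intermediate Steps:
f(t) = 6 - t (f(t) = 9 - (t - 1*(-3)) = 9 - (t + 3) = 9 - (3 + t) = 9 + (-3 - t) = 6 - t)
w = -34 (w = -5 - 29 = -34)
(6*V + 0) + w*f(5) = (6*(-5) + 0) - 34*(6 - 1*5) = (-30 + 0) - 34*(6 - 5) = -30 - 34*1 = -30 - 34 = -64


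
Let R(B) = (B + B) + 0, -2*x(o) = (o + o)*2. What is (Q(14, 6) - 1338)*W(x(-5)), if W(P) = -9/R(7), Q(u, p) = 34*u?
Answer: 3879/7 ≈ 554.14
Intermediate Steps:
x(o) = -2*o (x(o) = -(o + o)*2/2 = -2*o*2/2 = -2*o)
R(B) = 2*B (R(B) = 2*B + 0 = 2*B)
W(P) = -9/14 (W(P) = -9/(2*7) = -9/14)
(Q(14, 6) - 1338)*W(x(-5)) = (34*14 - 1338)*(-9/14) = (476 - 1338)*(-9/14) = -862*(-9/14) = 3879/7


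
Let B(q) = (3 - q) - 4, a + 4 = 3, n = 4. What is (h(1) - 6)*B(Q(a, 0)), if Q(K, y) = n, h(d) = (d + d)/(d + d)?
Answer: 25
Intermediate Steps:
a = -1 (a = -4 + 3 = -1)
h(d) = 1 (h(d) = (2*d)/((2*d)) = (2*d)*(1/(2*d)) = 1)
Q(K, y) = 4
B(q) = -1 - q
(h(1) - 6)*B(Q(a, 0)) = (1 - 6)*(-1 - 1*4) = -5*(-1 - 4) = -5*(-5) = 25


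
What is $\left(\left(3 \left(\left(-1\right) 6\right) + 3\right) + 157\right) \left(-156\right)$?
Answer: $-22152$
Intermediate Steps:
$\left(\left(3 \left(\left(-1\right) 6\right) + 3\right) + 157\right) \left(-156\right) = \left(\left(3 \left(-6\right) + 3\right) + 157\right) \left(-156\right) = \left(\left(-18 + 3\right) + 157\right) \left(-156\right) = \left(-15 + 157\right) \left(-156\right) = 142 \left(-156\right) = -22152$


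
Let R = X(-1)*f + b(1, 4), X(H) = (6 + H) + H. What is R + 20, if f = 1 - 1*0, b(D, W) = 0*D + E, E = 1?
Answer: 25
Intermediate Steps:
b(D, W) = 1 (b(D, W) = 0*D + 1 = 0 + 1 = 1)
X(H) = 6 + 2*H
f = 1 (f = 1 + 0 = 1)
R = 5 (R = (6 + 2*(-1))*1 + 1 = (6 - 2)*1 + 1 = 4*1 + 1 = 4 + 1 = 5)
R + 20 = 5 + 20 = 25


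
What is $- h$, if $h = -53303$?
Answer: $53303$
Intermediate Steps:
$- h = \left(-1\right) \left(-53303\right) = 53303$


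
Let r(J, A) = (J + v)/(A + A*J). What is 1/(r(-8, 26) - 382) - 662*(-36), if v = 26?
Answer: 828662381/34771 ≈ 23832.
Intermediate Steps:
r(J, A) = (26 + J)/(A + A*J) (r(J, A) = (J + 26)/(A + A*J) = (26 + J)/(A + A*J))
1/(r(-8, 26) - 382) - 662*(-36) = 1/((26 - 8)/(26*(1 - 8)) - 382) - 662*(-36) = 1/((1/26)*18/(-7) - 382) + 23832 = 1/((1/26)*(-⅐)*18 - 382) + 23832 = 1/(-9/91 - 382) + 23832 = 1/(-34771/91) + 23832 = -91/34771 + 23832 = 828662381/34771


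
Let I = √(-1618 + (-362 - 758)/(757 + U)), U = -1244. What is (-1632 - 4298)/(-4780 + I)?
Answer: 6902104900/5563978823 + 2965*I*√383194002/5563978823 ≈ 1.2405 + 0.010432*I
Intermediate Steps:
I = I*√383194002/487 (I = √(-1618 + (-362 - 758)/(757 - 1244)) = √(-1618 - 1120/(-487)) = √(-1618 - 1120*(-1/487)) = √(-1618 + 1120/487) = √(-786846/487) = I*√383194002/487 ≈ 40.196*I)
(-1632 - 4298)/(-4780 + I) = (-1632 - 4298)/(-4780 + I*√383194002/487) = -5930/(-4780 + I*√383194002/487)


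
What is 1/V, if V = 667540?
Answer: 1/667540 ≈ 1.4980e-6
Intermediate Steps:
1/V = 1/667540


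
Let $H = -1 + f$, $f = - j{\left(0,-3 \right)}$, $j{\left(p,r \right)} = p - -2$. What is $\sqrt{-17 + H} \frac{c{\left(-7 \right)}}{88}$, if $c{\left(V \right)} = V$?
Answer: $- \frac{7 i \sqrt{5}}{44} \approx - 0.35574 i$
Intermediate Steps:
$j{\left(p,r \right)} = 2 + p$ ($j{\left(p,r \right)} = p + 2 = 2 + p$)
$f = -2$ ($f = - (2 + 0) = \left(-1\right) 2 = -2$)
$H = -3$ ($H = -1 - 2 = -3$)
$\sqrt{-17 + H} \frac{c{\left(-7 \right)}}{88} = \sqrt{-17 - 3} \left(- \frac{7}{88}\right) = \sqrt{-20} \left(\left(-7\right) \frac{1}{88}\right) = 2 i \sqrt{5} \left(- \frac{7}{88}\right) = - \frac{7 i \sqrt{5}}{44}$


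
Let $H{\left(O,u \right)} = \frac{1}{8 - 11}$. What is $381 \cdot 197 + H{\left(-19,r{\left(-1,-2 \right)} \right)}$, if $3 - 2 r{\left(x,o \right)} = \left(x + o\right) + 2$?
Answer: $\frac{225170}{3} \approx 75057.0$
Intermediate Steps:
$r{\left(x,o \right)} = \frac{1}{2} - \frac{o}{2} - \frac{x}{2}$ ($r{\left(x,o \right)} = \frac{3}{2} - \frac{\left(x + o\right) + 2}{2} = \frac{3}{2} - \frac{\left(o + x\right) + 2}{2} = \frac{3}{2} - \frac{2 + o + x}{2} = \frac{3}{2} - \left(1 + \frac{o}{2} + \frac{x}{2}\right) = \frac{1}{2} - \frac{o}{2} - \frac{x}{2}$)
$H{\left(O,u \right)} = - \frac{1}{3}$ ($H{\left(O,u \right)} = \frac{1}{-3} = - \frac{1}{3}$)
$381 \cdot 197 + H{\left(-19,r{\left(-1,-2 \right)} \right)} = 381 \cdot 197 - \frac{1}{3} = 75057 - \frac{1}{3} = \frac{225170}{3}$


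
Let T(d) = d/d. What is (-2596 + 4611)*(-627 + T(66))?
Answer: -1261390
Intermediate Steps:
T(d) = 1
(-2596 + 4611)*(-627 + T(66)) = (-2596 + 4611)*(-627 + 1) = 2015*(-626) = -1261390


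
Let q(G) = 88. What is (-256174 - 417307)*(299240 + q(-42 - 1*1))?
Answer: -201591720768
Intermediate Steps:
(-256174 - 417307)*(299240 + q(-42 - 1*1)) = (-256174 - 417307)*(299240 + 88) = -673481*299328 = -201591720768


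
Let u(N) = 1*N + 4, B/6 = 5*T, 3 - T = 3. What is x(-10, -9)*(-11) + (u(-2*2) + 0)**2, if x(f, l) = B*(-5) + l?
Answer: 99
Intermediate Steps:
T = 0 (T = 3 - 1*3 = 3 - 3 = 0)
B = 0 (B = 6*(5*0) = 6*0 = 0)
u(N) = 4 + N (u(N) = N + 4 = 4 + N)
x(f, l) = l (x(f, l) = 0*(-5) + l = 0 + l = l)
x(-10, -9)*(-11) + (u(-2*2) + 0)**2 = -9*(-11) + ((4 - 2*2) + 0)**2 = 99 + ((4 - 4) + 0)**2 = 99 + (0 + 0)**2 = 99 + 0**2 = 99 + 0 = 99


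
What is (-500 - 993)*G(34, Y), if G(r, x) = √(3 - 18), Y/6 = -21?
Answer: -1493*I*√15 ≈ -5782.4*I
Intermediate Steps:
Y = -126 (Y = 6*(-21) = -126)
G(r, x) = I*√15 (G(r, x) = √(-15) = I*√15)
(-500 - 993)*G(34, Y) = (-500 - 993)*(I*√15) = -1493*I*√15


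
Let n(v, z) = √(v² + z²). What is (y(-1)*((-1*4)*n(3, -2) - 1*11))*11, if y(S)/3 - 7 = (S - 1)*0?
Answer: -2541 - 924*√13 ≈ -5872.5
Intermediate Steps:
y(S) = 21 (y(S) = 21 + 3*((S - 1)*0) = 21 + 3*((-1 + S)*0) = 21 + 3*0 = 21 + 0 = 21)
(y(-1)*((-1*4)*n(3, -2) - 1*11))*11 = (21*((-1*4)*√(3² + (-2)²) - 1*11))*11 = (21*(-4*√(9 + 4) - 11))*11 = (21*(-4*√13 - 11))*11 = (21*(-11 - 4*√13))*11 = (-231 - 84*√13)*11 = -2541 - 924*√13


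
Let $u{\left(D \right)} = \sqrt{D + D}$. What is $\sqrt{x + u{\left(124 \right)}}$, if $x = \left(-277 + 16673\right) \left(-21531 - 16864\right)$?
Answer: $\sqrt{-629524420 + 2 \sqrt{62}} \approx 25090.0 i$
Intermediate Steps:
$u{\left(D \right)} = \sqrt{2} \sqrt{D}$ ($u{\left(D \right)} = \sqrt{2 D} = \sqrt{2} \sqrt{D}$)
$x = -629524420$ ($x = 16396 \left(-38395\right) = -629524420$)
$\sqrt{x + u{\left(124 \right)}} = \sqrt{-629524420 + \sqrt{2} \sqrt{124}} = \sqrt{-629524420 + \sqrt{2} \cdot 2 \sqrt{31}} = \sqrt{-629524420 + 2 \sqrt{62}}$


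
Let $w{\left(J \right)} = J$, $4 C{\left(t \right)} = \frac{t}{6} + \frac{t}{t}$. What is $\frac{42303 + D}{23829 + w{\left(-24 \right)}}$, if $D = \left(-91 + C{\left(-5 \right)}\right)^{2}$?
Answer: $\frac{29132017}{13711680} \approx 2.1246$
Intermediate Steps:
$C{\left(t \right)} = \frac{1}{4} + \frac{t}{24}$ ($C{\left(t \right)} = \frac{\frac{t}{6} + \frac{t}{t}}{4} = \frac{t \frac{1}{6} + 1}{4} = \frac{\frac{t}{6} + 1}{4} = \frac{1 + \frac{t}{6}}{4} = \frac{1}{4} + \frac{t}{24}$)
$D = \frac{4765489}{576}$ ($D = \left(-91 + \left(\frac{1}{4} + \frac{1}{24} \left(-5\right)\right)\right)^{2} = \left(-91 + \left(\frac{1}{4} - \frac{5}{24}\right)\right)^{2} = \left(-91 + \frac{1}{24}\right)^{2} = \left(- \frac{2183}{24}\right)^{2} = \frac{4765489}{576} \approx 8273.4$)
$\frac{42303 + D}{23829 + w{\left(-24 \right)}} = \frac{42303 + \frac{4765489}{576}}{23829 - 24} = \frac{29132017}{576 \cdot 23805} = \frac{29132017}{576} \cdot \frac{1}{23805} = \frac{29132017}{13711680}$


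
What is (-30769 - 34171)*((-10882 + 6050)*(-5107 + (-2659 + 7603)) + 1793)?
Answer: -51264220460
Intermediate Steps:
(-30769 - 34171)*((-10882 + 6050)*(-5107 + (-2659 + 7603)) + 1793) = -64940*(-4832*(-5107 + 4944) + 1793) = -64940*(-4832*(-163) + 1793) = -64940*(787616 + 1793) = -64940*789409 = -51264220460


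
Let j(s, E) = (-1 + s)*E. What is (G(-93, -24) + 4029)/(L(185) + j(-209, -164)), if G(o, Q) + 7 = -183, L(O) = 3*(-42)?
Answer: 3839/34314 ≈ 0.11188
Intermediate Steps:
j(s, E) = E*(-1 + s)
L(O) = -126
G(o, Q) = -190 (G(o, Q) = -7 - 183 = -190)
(G(-93, -24) + 4029)/(L(185) + j(-209, -164)) = (-190 + 4029)/(-126 - 164*(-1 - 209)) = 3839/(-126 - 164*(-210)) = 3839/(-126 + 34440) = 3839/34314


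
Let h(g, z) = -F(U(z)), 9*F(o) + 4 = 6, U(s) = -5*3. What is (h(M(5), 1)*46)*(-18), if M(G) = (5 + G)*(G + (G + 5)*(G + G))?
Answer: 184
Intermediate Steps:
U(s) = -15
F(o) = 2/9 (F(o) = -4/9 + (1/9)*6 = -4/9 + 2/3 = 2/9)
M(G) = (5 + G)*(G + 2*G*(5 + G)) (M(G) = (5 + G)*(G + (5 + G)*(2*G)) = (5 + G)*(G + 2*G*(5 + G)))
h(g, z) = -2/9 (h(g, z) = -1*2/9 = -2/9)
(h(M(5), 1)*46)*(-18) = -2/9*46*(-18) = -92/9*(-18) = 184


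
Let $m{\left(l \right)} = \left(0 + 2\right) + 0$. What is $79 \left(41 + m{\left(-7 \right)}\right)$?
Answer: $3397$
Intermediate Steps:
$m{\left(l \right)} = 2$ ($m{\left(l \right)} = 2 + 0 = 2$)
$79 \left(41 + m{\left(-7 \right)}\right) = 79 \left(41 + 2\right) = 79 \cdot 43 = 3397$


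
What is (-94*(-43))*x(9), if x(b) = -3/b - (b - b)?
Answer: -4042/3 ≈ -1347.3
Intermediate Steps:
x(b) = -3/b (x(b) = -3/b - 1*0 = -3/b + 0 = -3/b)
(-94*(-43))*x(9) = (-94*(-43))*(-3/9) = 4042*(-3*⅑) = 4042*(-⅓) = -4042/3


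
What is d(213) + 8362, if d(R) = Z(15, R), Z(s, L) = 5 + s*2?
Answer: 8397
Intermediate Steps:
Z(s, L) = 5 + 2*s
d(R) = 35 (d(R) = 5 + 2*15 = 5 + 30 = 35)
d(213) + 8362 = 35 + 8362 = 8397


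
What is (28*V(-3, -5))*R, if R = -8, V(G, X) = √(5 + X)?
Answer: 0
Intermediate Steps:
(28*V(-3, -5))*R = (28*√(5 - 5))*(-8) = (28*√0)*(-8) = (28*0)*(-8) = 0*(-8) = 0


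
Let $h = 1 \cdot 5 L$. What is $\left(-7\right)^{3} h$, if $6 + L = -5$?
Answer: $18865$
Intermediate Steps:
$L = -11$ ($L = -6 - 5 = -11$)
$h = -55$ ($h = 1 \cdot 5 \left(-11\right) = 5 \left(-11\right) = -55$)
$\left(-7\right)^{3} h = \left(-7\right)^{3} \left(-55\right) = \left(-343\right) \left(-55\right) = 18865$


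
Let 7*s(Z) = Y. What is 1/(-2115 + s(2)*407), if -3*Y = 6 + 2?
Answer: -21/47671 ≈ -0.00044052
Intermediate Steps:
Y = -8/3 (Y = -(6 + 2)/3 = -⅓*8 = -8/3 ≈ -2.6667)
s(Z) = -8/21 (s(Z) = (⅐)*(-8/3) = -8/21)
1/(-2115 + s(2)*407) = 1/(-2115 - 8/21*407) = 1/(-2115 - 3256/21) = 1/(-47671/21) = -21/47671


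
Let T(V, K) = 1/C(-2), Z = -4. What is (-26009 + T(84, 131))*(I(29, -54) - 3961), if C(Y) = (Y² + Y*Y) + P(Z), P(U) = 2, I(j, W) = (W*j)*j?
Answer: 2568378875/2 ≈ 1.2842e+9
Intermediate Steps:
I(j, W) = W*j²
C(Y) = 2 + 2*Y² (C(Y) = (Y² + Y*Y) + 2 = (Y² + Y²) + 2 = 2*Y² + 2 = 2 + 2*Y²)
T(V, K) = ⅒ (T(V, K) = 1/(2 + 2*(-2)²) = 1/(2 + 2*4) = 1/(2 + 8) = 1/10 = ⅒)
(-26009 + T(84, 131))*(I(29, -54) - 3961) = (-26009 + ⅒)*(-54*29² - 3961) = -260089*(-54*841 - 3961)/10 = -260089*(-45414 - 3961)/10 = -260089/10*(-49375) = 2568378875/2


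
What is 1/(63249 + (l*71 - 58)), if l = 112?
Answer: 1/71143 ≈ 1.4056e-5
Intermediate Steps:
1/(63249 + (l*71 - 58)) = 1/(63249 + (112*71 - 58)) = 1/(63249 + (7952 - 58)) = 1/(63249 + 7894) = 1/71143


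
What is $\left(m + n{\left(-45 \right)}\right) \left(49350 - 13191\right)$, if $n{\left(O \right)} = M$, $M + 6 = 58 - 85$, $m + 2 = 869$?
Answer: $30156606$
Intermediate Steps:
$m = 867$ ($m = -2 + 869 = 867$)
$M = -33$ ($M = -6 + \left(58 - 85\right) = -6 - 27 = -33$)
$n{\left(O \right)} = -33$
$\left(m + n{\left(-45 \right)}\right) \left(49350 - 13191\right) = \left(867 - 33\right) \left(49350 - 13191\right) = 834 \cdot 36159 = 30156606$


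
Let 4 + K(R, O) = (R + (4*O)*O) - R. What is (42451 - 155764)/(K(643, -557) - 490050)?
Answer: -37771/250314 ≈ -0.15089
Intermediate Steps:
K(R, O) = -4 + 4*O**2 (K(R, O) = -4 + ((R + (4*O)*O) - R) = -4 + ((R + 4*O**2) - R) = -4 + 4*O**2)
(42451 - 155764)/(K(643, -557) - 490050) = (42451 - 155764)/((-4 + 4*(-557)**2) - 490050) = -113313/((-4 + 4*310249) - 490050) = -113313/((-4 + 1240996) - 490050) = -113313/(1240992 - 490050) = -113313/750942 = -113313*1/750942 = -37771/250314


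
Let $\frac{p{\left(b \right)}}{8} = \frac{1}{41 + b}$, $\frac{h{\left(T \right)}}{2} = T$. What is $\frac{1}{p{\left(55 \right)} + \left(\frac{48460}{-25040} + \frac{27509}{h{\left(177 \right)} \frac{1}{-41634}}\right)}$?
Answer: $- \frac{55401}{179241071590} \approx -3.0909 \cdot 10^{-7}$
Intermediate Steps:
$h{\left(T \right)} = 2 T$
$p{\left(b \right)} = \frac{8}{41 + b}$
$\frac{1}{p{\left(55 \right)} + \left(\frac{48460}{-25040} + \frac{27509}{h{\left(177 \right)} \frac{1}{-41634}}\right)} = \frac{1}{\frac{8}{41 + 55} + \left(\frac{48460}{-25040} + \frac{27509}{2 \cdot 177 \frac{1}{-41634}}\right)} = \frac{1}{\frac{8}{96} + \left(48460 \left(- \frac{1}{25040}\right) + \frac{27509}{354 \left(- \frac{1}{41634}\right)}\right)} = \frac{1}{8 \cdot \frac{1}{96} + \left(- \frac{2423}{1252} + \frac{27509}{- \frac{59}{6939}}\right)} = \frac{1}{\frac{1}{12} + \left(- \frac{2423}{1252} + 27509 \left(- \frac{6939}{59}\right)\right)} = \frac{1}{\frac{1}{12} - \frac{238988101609}{73868}} = \frac{1}{- \frac{179241071590}{55401}} = - \frac{55401}{179241071590}$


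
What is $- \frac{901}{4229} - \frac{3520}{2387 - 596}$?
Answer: $- \frac{16499771}{7574139} \approx -2.1784$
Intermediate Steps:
$- \frac{901}{4229} - \frac{3520}{2387 - 596} = \left(-901\right) \frac{1}{4229} - \frac{3520}{2387 - 596} = - \frac{901}{4229} - \frac{3520}{1791} = - \frac{16499771}{7574139}$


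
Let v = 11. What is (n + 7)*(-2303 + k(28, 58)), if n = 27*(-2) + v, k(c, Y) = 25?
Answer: 82008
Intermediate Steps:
n = -43 (n = 27*(-2) + 11 = -54 + 11 = -43)
(n + 7)*(-2303 + k(28, 58)) = (-43 + 7)*(-2303 + 25) = -36*(-2278) = 82008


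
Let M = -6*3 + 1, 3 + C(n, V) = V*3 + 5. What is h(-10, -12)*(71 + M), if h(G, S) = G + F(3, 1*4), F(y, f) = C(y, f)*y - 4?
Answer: 1512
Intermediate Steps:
C(n, V) = 2 + 3*V (C(n, V) = -3 + (V*3 + 5) = -3 + (3*V + 5) = -3 + (5 + 3*V) = 2 + 3*V)
M = -17 (M = -18 + 1 = -17)
F(y, f) = -4 + y*(2 + 3*f) (F(y, f) = (2 + 3*f)*y - 4 = y*(2 + 3*f) - 4 = -4 + y*(2 + 3*f))
h(G, S) = 38 + G (h(G, S) = G + (-4 + 3*(2 + 3*(1*4))) = G + (-4 + 3*(2 + 3*4)) = G + (-4 + 3*(2 + 12)) = G + (-4 + 3*14) = G + (-4 + 42) = G + 38 = 38 + G)
h(-10, -12)*(71 + M) = (38 - 10)*(71 - 17) = 28*54 = 1512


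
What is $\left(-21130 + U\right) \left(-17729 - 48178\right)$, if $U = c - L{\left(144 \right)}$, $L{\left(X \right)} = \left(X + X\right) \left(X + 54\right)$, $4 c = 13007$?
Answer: $\frac{19746330363}{4} \approx 4.9366 \cdot 10^{9}$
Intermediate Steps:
$c = \frac{13007}{4}$ ($c = \frac{1}{4} \cdot 13007 = \frac{13007}{4} \approx 3251.8$)
$L{\left(X \right)} = 2 X \left(54 + X\right)$
$U = - \frac{215089}{4}$ ($U = \frac{13007}{4} - 2 \cdot 144 \left(54 + 144\right) = \frac{13007}{4} - 2 \cdot 144 \cdot 198 = \frac{13007}{4} - 57024 = - \frac{215089}{4} \approx -53772.0$)
$\left(-21130 + U\right) \left(-17729 - 48178\right) = \left(-21130 - \frac{215089}{4}\right) \left(-17729 - 48178\right) = \left(- \frac{299609}{4}\right) \left(-65907\right) = \frac{19746330363}{4}$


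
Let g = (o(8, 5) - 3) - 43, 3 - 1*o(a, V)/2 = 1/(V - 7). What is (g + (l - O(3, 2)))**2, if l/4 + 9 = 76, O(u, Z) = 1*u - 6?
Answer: 53824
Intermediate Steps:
O(u, Z) = -6 + u (O(u, Z) = u - 6 = -6 + u)
l = 268 (l = -36 + 4*76 = -36 + 304 = 268)
o(a, V) = 6 - 2/(-7 + V) (o(a, V) = 6 - 2/(V - 7) = 6 - 2/(-7 + V))
g = -39 (g = (2*(-22 + 3*5)/(-7 + 5) - 3) - 43 = (2*(-22 + 15)/(-2) - 3) - 43 = (2*(-1/2)*(-7) - 3) - 43 = (7 - 3) - 43 = 4 - 43 = -39)
(g + (l - O(3, 2)))**2 = (-39 + (268 - (-6 + 3)))**2 = (-39 + (268 - 1*(-3)))**2 = (-39 + (268 + 3))**2 = (-39 + 271)**2 = 232**2 = 53824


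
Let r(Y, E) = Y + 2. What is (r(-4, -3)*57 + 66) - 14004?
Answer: -14052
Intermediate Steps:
r(Y, E) = 2 + Y
(r(-4, -3)*57 + 66) - 14004 = ((2 - 4)*57 + 66) - 14004 = (-2*57 + 66) - 14004 = (-114 + 66) - 14004 = -48 - 14004 = -14052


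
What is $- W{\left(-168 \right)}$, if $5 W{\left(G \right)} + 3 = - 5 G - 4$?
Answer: $- \frac{833}{5} \approx -166.6$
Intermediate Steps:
$W{\left(G \right)} = - \frac{7}{5} - G$ ($W{\left(G \right)} = - \frac{3}{5} + \frac{- 5 G - 4}{5} = - \frac{3}{5} + \frac{-4 - 5 G}{5} = - \frac{3}{5} - \left(\frac{4}{5} + G\right) = - \frac{7}{5} - G$)
$- W{\left(-168 \right)} = - (- \frac{7}{5} - -168) = - (- \frac{7}{5} + 168) = \left(-1\right) \frac{833}{5} = - \frac{833}{5}$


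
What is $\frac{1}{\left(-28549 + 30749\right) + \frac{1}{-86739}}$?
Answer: $\frac{86739}{190825799} \approx 0.00045455$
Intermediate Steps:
$\frac{1}{\left(-28549 + 30749\right) + \frac{1}{-86739}} = \frac{1}{2200 - \frac{1}{86739}} = \frac{1}{\frac{190825799}{86739}} = \frac{86739}{190825799}$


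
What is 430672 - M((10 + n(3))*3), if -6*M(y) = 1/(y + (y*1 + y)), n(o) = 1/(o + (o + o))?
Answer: 235146913/546 ≈ 4.3067e+5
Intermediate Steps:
n(o) = 1/(3*o) (n(o) = 1/(o + 2*o) = 1/(3*o))
M(y) = -1/(18*y) (M(y) = -1/(6*(y + (y*1 + y))) = -1/(6*(y + (y + y))) = -1/(6*(y + 2*y)) = -1/(3*y)/6 = -1/(18*y))
430672 - M((10 + n(3))*3) = 430672 - (-1)/(18*((10 + (⅓)/3)*3)) = 430672 - (-1)/(18*((10 + (⅓)*(⅓))*3)) = 430672 - (-1)/(18*((10 + ⅑)*3)) = 430672 - (-1)/(18*((91/9)*3)) = 430672 - (-1)/(18*91/3) = 430672 - (-1)*3/(18*91) = 430672 - 1*(-1/546) = 430672 + 1/546 = 235146913/546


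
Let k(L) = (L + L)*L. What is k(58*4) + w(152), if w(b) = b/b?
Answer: 107649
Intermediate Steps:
w(b) = 1
k(L) = 2*L² (k(L) = (2*L)*L = 2*L²)
k(58*4) + w(152) = 2*(58*4)² + 1 = 2*232² + 1 = 2*53824 + 1 = 107648 + 1 = 107649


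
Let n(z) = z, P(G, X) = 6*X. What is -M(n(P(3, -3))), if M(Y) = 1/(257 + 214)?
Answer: -1/471 ≈ -0.0021231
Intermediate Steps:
M(Y) = 1/471
-M(n(P(3, -3))) = -1*1/471 = -1/471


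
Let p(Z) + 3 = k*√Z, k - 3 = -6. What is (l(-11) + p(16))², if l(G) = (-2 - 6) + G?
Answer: 1156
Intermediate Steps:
k = -3 (k = 3 - 6 = -3)
l(G) = -8 + G
p(Z) = -3 - 3*√Z
(l(-11) + p(16))² = ((-8 - 11) + (-3 - 3*√16))² = (-19 + (-3 - 3*4))² = (-19 + (-3 - 12))² = (-19 - 15)² = (-34)² = 1156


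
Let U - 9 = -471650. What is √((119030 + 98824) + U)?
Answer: I*√253787 ≈ 503.77*I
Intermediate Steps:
U = -471641 (U = 9 - 471650 = -471641)
√((119030 + 98824) + U) = √((119030 + 98824) - 471641) = √(217854 - 471641) = √(-253787) = I*√253787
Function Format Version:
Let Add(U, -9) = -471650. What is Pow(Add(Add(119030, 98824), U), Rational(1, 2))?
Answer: Mul(I, Pow(253787, Rational(1, 2))) ≈ Mul(503.77, I)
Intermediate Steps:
U = -471641 (U = Add(9, -471650) = -471641)
Pow(Add(Add(119030, 98824), U), Rational(1, 2)) = Pow(Add(Add(119030, 98824), -471641), Rational(1, 2)) = Pow(Add(217854, -471641), Rational(1, 2)) = Pow(-253787, Rational(1, 2)) = Mul(I, Pow(253787, Rational(1, 2)))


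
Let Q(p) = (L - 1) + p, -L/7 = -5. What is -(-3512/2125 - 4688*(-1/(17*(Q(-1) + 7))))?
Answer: -11138/2125 ≈ -5.2414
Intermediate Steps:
L = 35 (L = -7*(-5) = 35)
Q(p) = 34 + p (Q(p) = (35 - 1) + p = 34 + p)
-(-3512/2125 - 4688*(-1/(17*(Q(-1) + 7)))) = -(-3512/2125 - 4688*(-1/(17*((34 - 1) + 7)))) = -(-3512*1/2125 - 4688*(-1/(17*(33 + 7)))) = -(-3512/2125 - 4688/(40*(-17))) = -(-3512/2125 - 4688/(-680)) = -(-3512/2125 - 4688*(-1/680)) = -(-3512/2125 + 586/85) = -1*11138/2125 = -11138/2125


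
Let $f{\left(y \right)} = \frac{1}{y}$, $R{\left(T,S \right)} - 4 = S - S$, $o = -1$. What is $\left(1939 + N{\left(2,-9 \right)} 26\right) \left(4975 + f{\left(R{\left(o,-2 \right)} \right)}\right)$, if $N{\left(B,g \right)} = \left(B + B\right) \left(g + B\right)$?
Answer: $\frac{24100111}{4} \approx 6.025 \cdot 10^{6}$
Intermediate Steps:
$R{\left(T,S \right)} = 4$ ($R{\left(T,S \right)} = 4 + \left(S - S\right) = 4 + 0 = 4$)
$N{\left(B,g \right)} = 2 B \left(B + g\right)$
$\left(1939 + N{\left(2,-9 \right)} 26\right) \left(4975 + f{\left(R{\left(o,-2 \right)} \right)}\right) = \left(1939 + 2 \cdot 2 \left(2 - 9\right) 26\right) \left(4975 + \frac{1}{4}\right) = \left(1939 + 2 \cdot 2 \left(-7\right) 26\right) \left(4975 + \frac{1}{4}\right) = \left(1939 - 728\right) \frac{19901}{4} = 1211 \cdot \frac{19901}{4} = \frac{24100111}{4}$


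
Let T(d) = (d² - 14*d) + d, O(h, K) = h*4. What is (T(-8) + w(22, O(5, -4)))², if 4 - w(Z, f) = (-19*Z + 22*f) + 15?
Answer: 18225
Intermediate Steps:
O(h, K) = 4*h
w(Z, f) = -11 - 22*f + 19*Z (w(Z, f) = 4 - ((-19*Z + 22*f) + 15) = 4 - (15 - 19*Z + 22*f) = 4 + (-15 - 22*f + 19*Z) = -11 - 22*f + 19*Z)
T(d) = d² - 13*d
(T(-8) + w(22, O(5, -4)))² = (-8*(-13 - 8) + (-11 - 88*5 + 19*22))² = (-8*(-21) + (-11 - 22*20 + 418))² = (168 + (-11 - 440 + 418))² = (168 - 33)² = 135² = 18225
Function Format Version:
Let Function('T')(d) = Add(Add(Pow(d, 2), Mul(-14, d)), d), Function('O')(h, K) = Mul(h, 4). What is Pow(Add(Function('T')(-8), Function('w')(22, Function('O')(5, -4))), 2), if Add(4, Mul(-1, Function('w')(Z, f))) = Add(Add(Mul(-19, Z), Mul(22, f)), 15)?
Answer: 18225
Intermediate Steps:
Function('O')(h, K) = Mul(4, h)
Function('w')(Z, f) = Add(-11, Mul(-22, f), Mul(19, Z)) (Function('w')(Z, f) = Add(4, Mul(-1, Add(Add(Mul(-19, Z), Mul(22, f)), 15))) = Add(4, Mul(-1, Add(15, Mul(-19, Z), Mul(22, f)))) = Add(4, Add(-15, Mul(-22, f), Mul(19, Z))) = Add(-11, Mul(-22, f), Mul(19, Z)))
Function('T')(d) = Add(Pow(d, 2), Mul(-13, d))
Pow(Add(Function('T')(-8), Function('w')(22, Function('O')(5, -4))), 2) = Pow(Add(Mul(-8, Add(-13, -8)), Add(-11, Mul(-22, Mul(4, 5)), Mul(19, 22))), 2) = Pow(Add(Mul(-8, -21), Add(-11, Mul(-22, 20), 418)), 2) = Pow(Add(168, Add(-11, -440, 418)), 2) = Pow(Add(168, -33), 2) = Pow(135, 2) = 18225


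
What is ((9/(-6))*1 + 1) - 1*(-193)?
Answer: 385/2 ≈ 192.50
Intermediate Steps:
((9/(-6))*1 + 1) - 1*(-193) = ((9*(-1/6))*1 + 1) + 193 = (-3/2*1 + 1) + 193 = (-3/2 + 1) + 193 = -1/2 + 193 = 385/2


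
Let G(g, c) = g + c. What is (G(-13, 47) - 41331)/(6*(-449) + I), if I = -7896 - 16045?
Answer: 41297/26635 ≈ 1.5505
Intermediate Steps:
I = -23941
G(g, c) = c + g
(G(-13, 47) - 41331)/(6*(-449) + I) = ((47 - 13) - 41331)/(6*(-449) - 23941) = (34 - 41331)/(-2694 - 23941) = -41297/(-26635) = -41297*(-1/26635) = 41297/26635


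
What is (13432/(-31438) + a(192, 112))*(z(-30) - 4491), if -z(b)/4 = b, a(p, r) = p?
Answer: -13162532172/15719 ≈ -8.3736e+5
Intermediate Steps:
z(b) = -4*b
(13432/(-31438) + a(192, 112))*(z(-30) - 4491) = (13432/(-31438) + 192)*(-4*(-30) - 4491) = (13432*(-1/31438) + 192)*(120 - 4491) = (-6716/15719 + 192)*(-4371) = (3011332/15719)*(-4371) = -13162532172/15719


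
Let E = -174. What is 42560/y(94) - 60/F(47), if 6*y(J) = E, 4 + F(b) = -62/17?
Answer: -550322/377 ≈ -1459.7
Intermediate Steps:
F(b) = -130/17 (F(b) = -4 - 62/17 = -130/17)
y(J) = -29 (y(J) = (⅙)*(-174) = -29)
42560/y(94) - 60/F(47) = 42560/(-29) - 60/(-130/17) = 42560*(-1/29) - 60*(-17/130) = -42560/29 + 102/13 = -550322/377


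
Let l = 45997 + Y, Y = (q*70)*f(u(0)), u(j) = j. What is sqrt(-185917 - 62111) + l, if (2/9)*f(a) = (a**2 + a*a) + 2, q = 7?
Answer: 50407 + 2*I*sqrt(62007) ≈ 50407.0 + 498.02*I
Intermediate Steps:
f(a) = 9 + 9*a**2 (f(a) = 9*((a**2 + a*a) + 2)/2 = 9*((a**2 + a**2) + 2)/2 = 9*(2*a**2 + 2)/2 = 9*(2 + 2*a**2)/2 = 9 + 9*a**2)
Y = 4410 (Y = (7*70)*(9 + 9*0**2) = 490*(9 + 9*0) = 490*(9 + 0) = 490*9 = 4410)
l = 50407 (l = 45997 + 4410 = 50407)
sqrt(-185917 - 62111) + l = sqrt(-185917 - 62111) + 50407 = sqrt(-248028) + 50407 = 2*I*sqrt(62007) + 50407 = 50407 + 2*I*sqrt(62007)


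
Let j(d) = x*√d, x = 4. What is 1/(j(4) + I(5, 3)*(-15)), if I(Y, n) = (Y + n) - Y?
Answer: -1/37 ≈ -0.027027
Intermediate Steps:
j(d) = 4*√d
I(Y, n) = n
1/(j(4) + I(5, 3)*(-15)) = 1/(4*√4 + 3*(-15)) = 1/(4*2 - 45) = 1/(8 - 45) = 1/(-37) = -1/37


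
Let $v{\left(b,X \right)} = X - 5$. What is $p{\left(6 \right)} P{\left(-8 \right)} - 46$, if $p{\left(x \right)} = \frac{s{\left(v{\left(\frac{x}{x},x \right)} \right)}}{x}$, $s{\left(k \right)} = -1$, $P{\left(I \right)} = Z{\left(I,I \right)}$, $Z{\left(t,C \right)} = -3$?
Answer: $- \frac{91}{2} \approx -45.5$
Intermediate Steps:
$P{\left(I \right)} = -3$
$v{\left(b,X \right)} = -5 + X$
$p{\left(x \right)} = - \frac{1}{x}$
$p{\left(6 \right)} P{\left(-8 \right)} - 46 = - \frac{1}{6} \left(-3\right) - 46 = \left(-1\right) \frac{1}{6} \left(-3\right) - 46 = \left(- \frac{1}{6}\right) \left(-3\right) - 46 = \frac{1}{2} - 46 = - \frac{91}{2}$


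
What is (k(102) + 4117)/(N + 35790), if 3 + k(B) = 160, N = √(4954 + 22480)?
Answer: 76483230/640448333 - 2137*√27434/640448333 ≈ 0.11887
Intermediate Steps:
N = √27434 ≈ 165.63
k(B) = 157 (k(B) = -3 + 160 = 157)
(k(102) + 4117)/(N + 35790) = (157 + 4117)/(√27434 + 35790) = 4274/(35790 + √27434)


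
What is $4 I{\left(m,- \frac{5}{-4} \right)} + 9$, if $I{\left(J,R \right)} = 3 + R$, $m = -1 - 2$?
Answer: $26$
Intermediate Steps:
$m = -3$
$4 I{\left(m,- \frac{5}{-4} \right)} + 9 = 4 \left(3 - \frac{5}{-4}\right) + 9 = 4 \left(3 - - \frac{5}{4}\right) + 9 = 4 \left(3 + \frac{5}{4}\right) + 9 = 4 \cdot \frac{17}{4} + 9 = 17 + 9 = 26$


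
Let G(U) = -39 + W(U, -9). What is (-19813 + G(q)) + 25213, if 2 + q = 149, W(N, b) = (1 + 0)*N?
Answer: 5508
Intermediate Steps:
W(N, b) = N (W(N, b) = 1*N = N)
q = 147 (q = -2 + 149 = 147)
G(U) = -39 + U
(-19813 + G(q)) + 25213 = (-19813 + (-39 + 147)) + 25213 = (-19813 + 108) + 25213 = -19705 + 25213 = 5508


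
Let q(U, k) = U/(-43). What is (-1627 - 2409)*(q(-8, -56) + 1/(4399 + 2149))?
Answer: -52898843/70391 ≈ -751.50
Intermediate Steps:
q(U, k) = -U/43 (q(U, k) = U*(-1/43) = -U/43)
(-1627 - 2409)*(q(-8, -56) + 1/(4399 + 2149)) = (-1627 - 2409)*(-1/43*(-8) + 1/(4399 + 2149)) = -4036*(8/43 + 1/6548) = -4036*52427/281564 = -52898843/70391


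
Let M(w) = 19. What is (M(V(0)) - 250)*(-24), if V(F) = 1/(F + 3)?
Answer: 5544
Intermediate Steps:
V(F) = 1/(3 + F)
(M(V(0)) - 250)*(-24) = (19 - 250)*(-24) = -231*(-24) = 5544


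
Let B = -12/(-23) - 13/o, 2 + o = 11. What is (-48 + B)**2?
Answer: 102556129/42849 ≈ 2393.4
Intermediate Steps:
o = 9 (o = -2 + 11 = 9)
B = -191/207 (B = -12/(-23) - 13/9 = -12*(-1/23) - 13*1/9 = 12/23 - 13/9 = -191/207 ≈ -0.92271)
(-48 + B)**2 = (-48 - 191/207)**2 = (-10127/207)**2 = 102556129/42849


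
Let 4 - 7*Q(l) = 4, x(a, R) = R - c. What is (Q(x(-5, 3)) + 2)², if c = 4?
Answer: 4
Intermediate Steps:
x(a, R) = -4 + R (x(a, R) = R - 1*4 = R - 4 = -4 + R)
Q(l) = 0 (Q(l) = 4/7 - ⅐*4 = 4/7 - 4/7 = 0)
(Q(x(-5, 3)) + 2)² = (0 + 2)² = 2² = 4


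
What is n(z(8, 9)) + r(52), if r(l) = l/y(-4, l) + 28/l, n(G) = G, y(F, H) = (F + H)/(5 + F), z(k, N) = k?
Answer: 1501/156 ≈ 9.6218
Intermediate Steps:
y(F, H) = (F + H)/(5 + F)
r(l) = 28/l + l/(-4 + l) (r(l) = l/(((-4 + l)/(5 - 4))) + 28/l = l/(((-4 + l)/1)) + 28/l = l/((1*(-4 + l))) + 28/l = l/(-4 + l) + 28/l = 28/l + l/(-4 + l))
n(z(8, 9)) + r(52) = 8 + (-112 + 52**2 + 28*52)/(52*(-4 + 52)) = 8 + (1/52)*(-112 + 2704 + 1456)/48 = 8 + (1/52)*(1/48)*4048 = 8 + 253/156 = 1501/156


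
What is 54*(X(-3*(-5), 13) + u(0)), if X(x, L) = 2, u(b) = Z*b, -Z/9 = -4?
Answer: 108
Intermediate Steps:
Z = 36 (Z = -9*(-4) = 36)
u(b) = 36*b
54*(X(-3*(-5), 13) + u(0)) = 54*(2 + 36*0) = 54*(2 + 0) = 54*2 = 108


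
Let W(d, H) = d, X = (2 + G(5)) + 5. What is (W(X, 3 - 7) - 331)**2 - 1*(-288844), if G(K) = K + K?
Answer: 387440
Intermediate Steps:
G(K) = 2*K
X = 17 (X = (2 + 2*5) + 5 = (2 + 10) + 5 = 12 + 5 = 17)
(W(X, 3 - 7) - 331)**2 - 1*(-288844) = (17 - 331)**2 - 1*(-288844) = (-314)**2 + 288844 = 98596 + 288844 = 387440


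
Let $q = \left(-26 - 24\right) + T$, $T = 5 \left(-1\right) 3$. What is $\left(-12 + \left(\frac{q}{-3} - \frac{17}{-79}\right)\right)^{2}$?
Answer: $\frac{5484964}{56169} \approx 97.651$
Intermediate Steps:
$T = -15$ ($T = \left(-5\right) 3 = -15$)
$q = -65$ ($q = \left(-26 - 24\right) - 15 = -50 - 15 = -65$)
$\left(-12 + \left(\frac{q}{-3} - \frac{17}{-79}\right)\right)^{2} = \left(-12 - \left(- \frac{65}{3} - \frac{17}{79}\right)\right)^{2} = \left(-12 - - \frac{5186}{237}\right)^{2} = \left(-12 + \left(\frac{65}{3} + \frac{17}{79}\right)\right)^{2} = \left(-12 + \frac{5186}{237}\right)^{2} = \left(\frac{2342}{237}\right)^{2} = \frac{5484964}{56169}$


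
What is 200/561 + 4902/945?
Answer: 326558/58905 ≈ 5.5438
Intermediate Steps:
200/561 + 4902/945 = 200*(1/561) + 4902*(1/945) = 200/561 + 1634/315 = 326558/58905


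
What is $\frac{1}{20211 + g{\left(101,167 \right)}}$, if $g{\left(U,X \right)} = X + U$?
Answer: $\frac{1}{20479} \approx 4.8831 \cdot 10^{-5}$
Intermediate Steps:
$g{\left(U,X \right)} = U + X$
$\frac{1}{20211 + g{\left(101,167 \right)}} = \frac{1}{20211 + \left(101 + 167\right)} = \frac{1}{20211 + 268} = \frac{1}{20479}$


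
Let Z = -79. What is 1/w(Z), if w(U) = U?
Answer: -1/79 ≈ -0.012658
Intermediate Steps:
1/w(Z) = 1/(-79) = -1/79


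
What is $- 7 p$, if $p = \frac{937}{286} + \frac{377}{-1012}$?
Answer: $- \frac{267407}{13156} \approx -20.326$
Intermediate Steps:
$p = \frac{38201}{13156}$ ($p = 937 \cdot \frac{1}{286} + 377 \left(- \frac{1}{1012}\right) = \frac{937}{286} - \frac{377}{1012} = \frac{38201}{13156} \approx 2.9037$)
$- 7 p = \left(-7\right) \frac{38201}{13156} = - \frac{267407}{13156}$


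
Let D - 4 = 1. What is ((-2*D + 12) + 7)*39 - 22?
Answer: 329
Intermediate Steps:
D = 5 (D = 4 + 1 = 5)
((-2*D + 12) + 7)*39 - 22 = ((-2*5 + 12) + 7)*39 - 22 = ((-10 + 12) + 7)*39 - 22 = (2 + 7)*39 - 22 = 9*39 - 22 = 351 - 22 = 329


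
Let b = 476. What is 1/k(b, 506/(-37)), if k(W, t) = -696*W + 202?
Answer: -1/331094 ≈ -3.0203e-6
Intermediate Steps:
k(W, t) = 202 - 696*W
1/k(b, 506/(-37)) = 1/(202 - 696*476) = 1/(202 - 331296) = 1/(-331094) = -1/331094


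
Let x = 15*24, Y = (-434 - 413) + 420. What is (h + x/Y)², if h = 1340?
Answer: 326978112400/182329 ≈ 1.7933e+6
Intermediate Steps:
Y = -427 (Y = -847 + 420 = -427)
x = 360
(h + x/Y)² = (1340 + 360/(-427))² = (1340 + 360*(-1/427))² = (1340 - 360/427)² = (571820/427)² = 326978112400/182329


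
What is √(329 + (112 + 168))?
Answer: √609 ≈ 24.678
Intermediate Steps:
√(329 + (112 + 168)) = √(329 + 280) = √609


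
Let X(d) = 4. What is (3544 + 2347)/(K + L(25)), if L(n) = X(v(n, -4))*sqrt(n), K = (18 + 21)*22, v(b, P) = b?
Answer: 5891/878 ≈ 6.7096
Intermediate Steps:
K = 858 (K = 39*22 = 858)
L(n) = 4*sqrt(n)
(3544 + 2347)/(K + L(25)) = (3544 + 2347)/(858 + 4*sqrt(25)) = 5891/(858 + 4*5) = 5891/(858 + 20) = 5891/878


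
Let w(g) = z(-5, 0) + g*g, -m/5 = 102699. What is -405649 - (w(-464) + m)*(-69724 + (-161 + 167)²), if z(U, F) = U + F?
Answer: -20781646001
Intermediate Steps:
m = -513495 (m = -5*102699 = -513495)
z(U, F) = F + U
w(g) = -5 + g² (w(g) = (0 - 5) + g*g = -5 + g²)
-405649 - (w(-464) + m)*(-69724 + (-161 + 167)²) = -405649 - ((-5 + (-464)²) - 513495)*(-69724 + (-161 + 167)²) = -405649 - ((-5 + 215296) - 513495)*(-69724 + 6²) = -405649 - (215291 - 513495)*(-69724 + 36) = -405649 - (-298204)*(-69688) = -405649 - 1*20781240352 = -405649 - 20781240352 = -20781646001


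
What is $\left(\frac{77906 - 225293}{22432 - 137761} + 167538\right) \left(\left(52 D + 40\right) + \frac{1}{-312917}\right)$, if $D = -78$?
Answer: $- \frac{8093880228327549599}{12029468231} \approx -6.7284 \cdot 10^{8}$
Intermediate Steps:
$\left(\frac{77906 - 225293}{22432 - 137761} + 167538\right) \left(\left(52 D + 40\right) + \frac{1}{-312917}\right) = \left(\frac{77906 - 225293}{22432 - 137761} + 167538\right) \left(\left(52 \left(-78\right) + 40\right) + \frac{1}{-312917}\right) = \left(- \frac{147387}{-115329} + 167538\right) \left(\left(-4056 + 40\right) - \frac{1}{312917}\right) = \left(\left(-147387\right) \left(- \frac{1}{115329}\right) + 167538\right) \left(-4016 - \frac{1}{312917}\right) = \left(\frac{49129}{38443} + 167538\right) \left(- \frac{1256674673}{312917}\right) = \frac{6440712463}{38443} \left(- \frac{1256674673}{312917}\right) = - \frac{8093880228327549599}{12029468231}$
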